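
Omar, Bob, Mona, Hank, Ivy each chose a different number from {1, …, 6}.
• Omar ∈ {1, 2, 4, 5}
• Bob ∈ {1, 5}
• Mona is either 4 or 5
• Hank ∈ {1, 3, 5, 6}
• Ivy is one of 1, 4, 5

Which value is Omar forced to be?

2

Bob, Mona, Ivy between them cover only {1, 4, 5} — a naked triple. Remove those values from Omar, Hank.
So Omar = 2.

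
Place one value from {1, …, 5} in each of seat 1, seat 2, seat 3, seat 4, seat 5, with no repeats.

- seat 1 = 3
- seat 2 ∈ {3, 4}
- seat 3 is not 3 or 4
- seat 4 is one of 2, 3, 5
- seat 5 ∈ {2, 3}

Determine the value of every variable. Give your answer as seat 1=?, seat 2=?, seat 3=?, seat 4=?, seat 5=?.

seat 1 must be 3 (only option left). So seat 2, seat 4, seat 5 can't be 3.
seat 2 must be 4 (only option left).
seat 5 has just one choice, so seat 5 = 2. Eliminate 2 elsewhere: seat 3, seat 4.
seat 4 must be 5 (only option left). Eliminate 5 elsewhere: seat 3.
seat 3's domain is down to {1}, so seat 3 = 1.

seat 1=3, seat 2=4, seat 3=1, seat 4=5, seat 5=2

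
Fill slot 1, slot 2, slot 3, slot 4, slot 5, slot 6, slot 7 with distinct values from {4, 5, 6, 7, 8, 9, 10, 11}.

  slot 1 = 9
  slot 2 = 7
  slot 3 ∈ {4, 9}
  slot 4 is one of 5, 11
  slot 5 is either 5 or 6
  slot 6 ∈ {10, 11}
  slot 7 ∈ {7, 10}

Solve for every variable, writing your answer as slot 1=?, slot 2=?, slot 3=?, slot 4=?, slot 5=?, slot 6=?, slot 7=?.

slot 1 must be 9 (only option left). So slot 3 can't be 9.
slot 2's domain is down to {7}, so slot 2 = 7. Eliminate 7 elsewhere: slot 7.
slot 3's domain is down to {4}, so slot 3 = 4.
slot 7 must be 10 (only option left). So slot 6 can't be 10.
slot 6 must be 11 (only option left). So slot 4 can't be 11.
slot 4's domain is down to {5}, so slot 4 = 5. Eliminate 5 elsewhere: slot 5.
slot 5 has just one choice, so slot 5 = 6.

slot 1=9, slot 2=7, slot 3=4, slot 4=5, slot 5=6, slot 6=11, slot 7=10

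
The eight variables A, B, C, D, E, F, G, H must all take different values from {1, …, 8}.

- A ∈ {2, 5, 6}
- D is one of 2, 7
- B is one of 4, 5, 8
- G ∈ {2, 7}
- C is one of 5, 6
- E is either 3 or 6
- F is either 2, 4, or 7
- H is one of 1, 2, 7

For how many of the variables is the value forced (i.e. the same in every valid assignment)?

4

The 8 variables draw from only 8 values {1, 2, 3, 4, 5, 6, 7, 8}, so each is used; only H can be 1, hence H = 1.
Among the 7 still-open variables, 3 fits only E (and all 7 values in {2, 3, 4, 5, 6, 7, 8} must be used), so E = 3.
The 6 still-open variables together cover exactly {2, 4, 5, 6, 7, 8} — 6 values for 6 variables — and 8 appears only in B's list, so B = 8.
The 5 still-open variables draw from only 5 values {2, 4, 5, 6, 7}, so each is used; only F can be 4, hence F = 4.
D and G share exactly the 2 values {2, 7}; by pigeonhole those values go to them, so strike 2, 7 from A.
Determined: B=8, E=3, F=4, H=1. The other variables each still have more than one consistent value. That makes 4.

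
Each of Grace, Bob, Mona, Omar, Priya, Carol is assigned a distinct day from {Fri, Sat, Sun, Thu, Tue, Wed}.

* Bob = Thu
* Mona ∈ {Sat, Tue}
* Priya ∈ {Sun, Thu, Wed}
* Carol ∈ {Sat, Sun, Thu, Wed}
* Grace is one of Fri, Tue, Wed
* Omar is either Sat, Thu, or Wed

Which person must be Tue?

Mona

Bob has just one choice, so Bob = Thu. Strike Thu from Omar, Priya, Carol.
Among the 5 still-open variables, Fri fits only Grace (and all 5 values in {Fri, Sat, Sun, Tue, Wed} must be used), so Grace = Fri.
The 4 still-open variables together cover exactly {Sat, Sun, Tue, Wed} — 4 values for 4 variables — and Tue appears only in Mona's list, so Mona = Tue.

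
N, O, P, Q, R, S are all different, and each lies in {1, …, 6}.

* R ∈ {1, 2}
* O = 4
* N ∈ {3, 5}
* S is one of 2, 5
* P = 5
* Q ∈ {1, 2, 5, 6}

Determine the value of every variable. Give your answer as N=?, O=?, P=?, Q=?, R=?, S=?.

N=3, O=4, P=5, Q=6, R=1, S=2

O's domain is down to {4}, so O = 4.
P must be 5 (only option left). Eliminate 5 elsewhere: N, Q, S.
That leaves S = 2. So Q, R can't be 2.
N has just one choice, so N = 3.
That leaves R = 1. So Q can't be 1.
Q must be 6 (only option left).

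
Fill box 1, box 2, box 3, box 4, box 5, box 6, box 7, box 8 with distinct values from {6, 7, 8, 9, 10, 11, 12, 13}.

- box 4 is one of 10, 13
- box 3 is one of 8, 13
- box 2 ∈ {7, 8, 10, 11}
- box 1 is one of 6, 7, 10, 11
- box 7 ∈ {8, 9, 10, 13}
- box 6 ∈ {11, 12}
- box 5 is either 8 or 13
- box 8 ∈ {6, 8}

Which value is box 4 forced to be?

10

The 8 variables draw from only 8 values {6, 7, 8, 9, 10, 11, 12, 13}, so each is used; only box 7 can be 9, hence box 7 = 9.
Among the 7 still-open variables, 12 fits only box 6 (and all 7 values in {6, 7, 8, 10, 11, 12, 13} must be used), so box 6 = 12.
box 3 and box 5 between them cover only {8, 13} — a naked pair. Remove those values from box 2, box 4, box 8.
So box 4 = 10.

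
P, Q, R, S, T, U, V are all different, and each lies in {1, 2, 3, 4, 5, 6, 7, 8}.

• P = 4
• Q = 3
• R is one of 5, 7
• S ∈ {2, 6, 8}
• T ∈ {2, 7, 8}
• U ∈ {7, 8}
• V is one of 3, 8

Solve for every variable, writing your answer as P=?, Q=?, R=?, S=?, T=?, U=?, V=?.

P=4, Q=3, R=5, S=6, T=2, U=7, V=8

P must be 4 (only option left).
That leaves Q = 3. Strike 3 from V.
V's domain is down to {8}, so V = 8. Strike 8 from S, T, U.
U has just one choice, so U = 7. Eliminate 7 elsewhere: R, T.
R has just one choice, so R = 5.
T must be 2 (only option left). Eliminate 2 elsewhere: S.
That leaves S = 6.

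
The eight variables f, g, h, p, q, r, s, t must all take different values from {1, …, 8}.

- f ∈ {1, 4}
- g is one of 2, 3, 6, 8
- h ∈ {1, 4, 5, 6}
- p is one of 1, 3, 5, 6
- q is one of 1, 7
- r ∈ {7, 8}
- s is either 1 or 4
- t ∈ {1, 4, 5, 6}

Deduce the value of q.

7

The 8 variables draw from only 8 values {1, 2, 3, 4, 5, 6, 7, 8}, so each is used; only g can be 2, hence g = 2.
The 7 still-open variables together cover exactly {1, 3, 4, 5, 6, 7, 8} — 7 values for 7 variables — and 3 appears only in p's list, so p = 3.
The 6 still-open variables together cover exactly {1, 4, 5, 6, 7, 8} — 6 values for 6 variables — and 8 appears only in r's list, so r = 8.
The 5 still-open variables together cover exactly {1, 4, 5, 6, 7} — 5 values for 5 variables — and 7 appears only in q's list, so q = 7.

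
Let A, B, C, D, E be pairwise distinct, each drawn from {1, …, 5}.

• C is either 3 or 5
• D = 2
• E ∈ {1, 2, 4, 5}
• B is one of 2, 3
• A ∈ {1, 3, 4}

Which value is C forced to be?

D's domain is down to {2}, so D = 2. Remove 2 from B, E.
B's domain is down to {3}, so B = 3. Strike 3 from A, C.
So C = 5.

5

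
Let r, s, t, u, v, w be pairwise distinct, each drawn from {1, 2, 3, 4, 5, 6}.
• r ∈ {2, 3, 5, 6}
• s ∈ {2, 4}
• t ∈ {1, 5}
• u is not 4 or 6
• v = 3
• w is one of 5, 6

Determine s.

4

v has just one choice, so v = 3. So r, u can't be 3.
The 5 still-open variables together cover exactly {1, 2, 4, 5, 6} — 5 values for 5 variables — and 4 appears only in s's list, so s = 4.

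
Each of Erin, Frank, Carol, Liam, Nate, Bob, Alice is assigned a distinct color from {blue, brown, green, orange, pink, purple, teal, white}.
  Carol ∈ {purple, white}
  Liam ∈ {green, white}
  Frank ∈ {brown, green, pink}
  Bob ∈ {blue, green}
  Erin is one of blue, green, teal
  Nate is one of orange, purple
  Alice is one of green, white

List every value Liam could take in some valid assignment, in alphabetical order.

green, white

Liam and Alice between them cover only {green, white} — a naked pair. Remove those values from Erin, Frank, Carol, Bob.
Carol's domain is down to {purple}, so Carol = purple. So Nate can't be purple.
Nate must be orange (only option left).
Bob's domain is down to {blue}, so Bob = blue. So Erin can't be blue.
Erin must be teal (only option left).
No further eliminations apply; Liam can still be any of green, white.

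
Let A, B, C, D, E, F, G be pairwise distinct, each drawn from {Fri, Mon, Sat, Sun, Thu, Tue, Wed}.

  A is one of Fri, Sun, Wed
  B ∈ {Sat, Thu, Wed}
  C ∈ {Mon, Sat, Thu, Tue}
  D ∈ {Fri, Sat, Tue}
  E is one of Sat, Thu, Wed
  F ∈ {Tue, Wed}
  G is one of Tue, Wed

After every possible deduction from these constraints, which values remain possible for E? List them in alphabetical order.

The 7 variables draw from only 7 values {Fri, Mon, Sat, Sun, Thu, Tue, Wed}, so each is used; only C can be Mon, hence C = Mon.
The 6 still-open variables draw from only 6 values {Fri, Sat, Sun, Thu, Tue, Wed}, so each is used; only A can be Sun, hence A = Sun.
The 5 still-open variables together cover exactly {Fri, Sat, Thu, Tue, Wed} — 5 values for 5 variables — and Fri appears only in D's list, so D = Fri.
F and G between them cover only {Tue, Wed} — a naked pair. Remove those values from B, E.
No further eliminations apply; E can still be any of Sat, Thu.

Sat, Thu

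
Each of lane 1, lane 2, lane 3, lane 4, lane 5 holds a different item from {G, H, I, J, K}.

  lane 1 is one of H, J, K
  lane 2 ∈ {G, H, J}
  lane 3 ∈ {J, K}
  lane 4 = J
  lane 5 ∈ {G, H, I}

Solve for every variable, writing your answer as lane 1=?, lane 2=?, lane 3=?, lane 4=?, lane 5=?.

lane 4 must be J (only option left). Remove J from lane 1, lane 2, lane 3.
lane 3 must be K (only option left). Eliminate K elsewhere: lane 1.
lane 1 has just one choice, so lane 1 = H. Eliminate H elsewhere: lane 2, lane 5.
lane 2 has just one choice, so lane 2 = G. So lane 5 can't be G.
lane 5 must be I (only option left).

lane 1=H, lane 2=G, lane 3=K, lane 4=J, lane 5=I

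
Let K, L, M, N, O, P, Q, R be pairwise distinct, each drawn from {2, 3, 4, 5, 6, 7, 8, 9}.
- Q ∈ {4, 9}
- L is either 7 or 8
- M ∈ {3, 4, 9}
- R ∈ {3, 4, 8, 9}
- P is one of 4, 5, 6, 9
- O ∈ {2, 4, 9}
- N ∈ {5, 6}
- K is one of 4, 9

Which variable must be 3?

The 8 variables draw from only 8 values {2, 3, 4, 5, 6, 7, 8, 9}, so each is used; only O can be 2, hence O = 2.
Among the 7 still-open variables, 7 fits only L (and all 7 values in {3, 4, 5, 6, 7, 8, 9} must be used), so L = 7.
Among the 6 still-open variables, 8 fits only R (and all 6 values in {3, 4, 5, 6, 8, 9} must be used), so R = 8.
The 5 still-open variables draw from only 5 values {3, 4, 5, 6, 9}, so each is used; only M can be 3, hence M = 3.

M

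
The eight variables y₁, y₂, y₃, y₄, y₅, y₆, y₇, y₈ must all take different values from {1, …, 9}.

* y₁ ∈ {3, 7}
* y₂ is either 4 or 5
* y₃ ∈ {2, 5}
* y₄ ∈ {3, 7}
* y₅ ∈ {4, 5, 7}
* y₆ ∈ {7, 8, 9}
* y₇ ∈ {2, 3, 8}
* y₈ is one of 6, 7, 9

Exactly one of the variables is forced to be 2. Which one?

The 8 variables draw from only 8 values {2, 3, 4, 5, 6, 7, 8, 9}, so each is used; only y₈ can be 6, hence y₈ = 6.
The 7 still-open variables draw from only 7 values {2, 3, 4, 5, 7, 8, 9}, so each is used; only y₆ can be 9, hence y₆ = 9.
The 6 still-open variables draw from only 6 values {2, 3, 4, 5, 7, 8}, so each is used; only y₇ can be 8, hence y₇ = 8.
The 5 still-open variables draw from only 5 values {2, 3, 4, 5, 7}, so each is used; only y₃ can be 2, hence y₃ = 2.

y₃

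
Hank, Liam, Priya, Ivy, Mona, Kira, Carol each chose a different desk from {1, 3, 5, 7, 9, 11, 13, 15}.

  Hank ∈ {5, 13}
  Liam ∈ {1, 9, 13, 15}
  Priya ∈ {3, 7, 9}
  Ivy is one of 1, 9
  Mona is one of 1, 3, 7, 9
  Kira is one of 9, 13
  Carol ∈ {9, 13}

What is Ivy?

The 7 variables draw from only 7 values {1, 3, 5, 7, 9, 13, 15}, so each is used; only Hank can be 5, hence Hank = 5.
The 6 still-open variables draw from only 6 values {1, 3, 7, 9, 13, 15}, so each is used; only Liam can be 15, hence Liam = 15.
Kira and Carol share exactly the 2 values {9, 13}; by pigeonhole those values go to them, so strike 9, 13 from Priya, Ivy, Mona.
So Ivy = 1.

1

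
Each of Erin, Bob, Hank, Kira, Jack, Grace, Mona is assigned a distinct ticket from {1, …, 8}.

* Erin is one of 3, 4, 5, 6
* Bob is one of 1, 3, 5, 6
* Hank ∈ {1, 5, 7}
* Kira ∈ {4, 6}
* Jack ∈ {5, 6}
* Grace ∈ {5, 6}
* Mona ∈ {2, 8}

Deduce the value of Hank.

Jack and Grace share exactly the 2 values {5, 6}; by pigeonhole those values go to them, so strike 5, 6 from Erin, Bob, Hank, Kira.
That leaves Kira = 4. Remove 4 from Erin.
That leaves Erin = 3. Remove 3 from Bob.
Bob has just one choice, so Bob = 1. Eliminate 1 elsewhere: Hank.
So Hank = 7.

7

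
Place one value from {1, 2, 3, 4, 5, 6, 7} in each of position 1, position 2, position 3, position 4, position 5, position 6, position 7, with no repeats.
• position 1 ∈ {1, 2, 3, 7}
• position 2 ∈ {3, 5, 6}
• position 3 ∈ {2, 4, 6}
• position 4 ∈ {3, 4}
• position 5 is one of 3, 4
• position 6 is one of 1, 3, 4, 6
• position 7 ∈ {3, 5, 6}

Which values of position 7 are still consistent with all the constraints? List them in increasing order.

5, 6

Among the 7 variables, 7 fits only position 1 (and all 7 values in {1, 2, 3, 4, 5, 6, 7} must be used), so position 1 = 7.
The 6 still-open variables together cover exactly {1, 2, 3, 4, 5, 6} — 6 values for 6 variables — and 1 appears only in position 6's list, so position 6 = 1.
The 5 still-open variables draw from only 5 values {2, 3, 4, 5, 6}, so each is used; only position 3 can be 2, hence position 3 = 2.
position 4 and position 5 share exactly the 2 values {3, 4}; by pigeonhole those values go to them, so strike 3, 4 from position 2, position 7.
No further eliminations apply; position 7 can still be any of 5, 6.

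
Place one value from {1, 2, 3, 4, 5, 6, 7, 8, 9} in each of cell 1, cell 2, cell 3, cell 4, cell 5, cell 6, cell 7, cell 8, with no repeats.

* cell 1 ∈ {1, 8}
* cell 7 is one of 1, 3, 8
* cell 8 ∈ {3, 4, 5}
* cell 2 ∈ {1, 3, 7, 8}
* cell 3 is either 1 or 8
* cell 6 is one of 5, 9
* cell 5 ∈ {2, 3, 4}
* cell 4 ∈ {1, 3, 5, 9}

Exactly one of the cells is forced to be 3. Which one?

cell 7

The 8 variables together cover exactly {1, 2, 3, 4, 5, 7, 8, 9} — 8 values for 8 variables — and 2 appears only in cell 5's list, so cell 5 = 2.
The 7 still-open variables together cover exactly {1, 3, 4, 5, 7, 8, 9} — 7 values for 7 variables — and 4 appears only in cell 8's list, so cell 8 = 4.
Among the 6 still-open variables, 7 fits only cell 2 (and all 6 values in {1, 3, 5, 7, 8, 9} must be used), so cell 2 = 7.
The 2 variables cell 1 and cell 3 are confined to {1, 8}, which locks those values in; drop them from cell 4, cell 7.
So 3 goes to cell 7.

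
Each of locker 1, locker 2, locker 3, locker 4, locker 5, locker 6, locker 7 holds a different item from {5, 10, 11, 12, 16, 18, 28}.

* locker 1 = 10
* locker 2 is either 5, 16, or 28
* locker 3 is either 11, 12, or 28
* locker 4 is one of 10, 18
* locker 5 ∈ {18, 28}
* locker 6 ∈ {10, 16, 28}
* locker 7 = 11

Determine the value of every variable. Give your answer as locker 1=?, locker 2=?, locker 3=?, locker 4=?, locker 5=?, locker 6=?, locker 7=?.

locker 1=10, locker 2=5, locker 3=12, locker 4=18, locker 5=28, locker 6=16, locker 7=11

locker 1 must be 10 (only option left). Strike 10 from locker 4, locker 6.
That leaves locker 4 = 18. So locker 5 can't be 18.
locker 5 has just one choice, so locker 5 = 28. Strike 28 from locker 2, locker 3, locker 6.
locker 6's domain is down to {16}, so locker 6 = 16. Strike 16 from locker 2.
That leaves locker 7 = 11. Remove 11 from locker 3.
locker 2 must be 5 (only option left).
locker 3's domain is down to {12}, so locker 3 = 12.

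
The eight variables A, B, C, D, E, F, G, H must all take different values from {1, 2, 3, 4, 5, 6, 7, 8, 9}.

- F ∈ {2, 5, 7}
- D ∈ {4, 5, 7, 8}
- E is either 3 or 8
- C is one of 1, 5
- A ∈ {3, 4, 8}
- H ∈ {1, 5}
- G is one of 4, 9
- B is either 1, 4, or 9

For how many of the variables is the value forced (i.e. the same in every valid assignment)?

2

Among the 8 variables, 2 fits only F (and all 8 values in {1, 2, 3, 4, 5, 7, 8, 9} must be used), so F = 2.
The 7 still-open variables draw from only 7 values {1, 3, 4, 5, 7, 8, 9}, so each is used; only D can be 7, hence D = 7.
The 2 variables C and H are confined to {1, 5}, which locks those values in; drop them from B.
B and G between them cover only {4, 9} — a naked pair. Remove those values from A.
Determined: D=7, F=2. The other variables each still have more than one consistent value. That makes 2.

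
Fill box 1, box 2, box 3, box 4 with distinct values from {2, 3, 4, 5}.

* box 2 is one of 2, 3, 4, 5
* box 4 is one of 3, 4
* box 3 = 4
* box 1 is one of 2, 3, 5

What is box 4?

box 3's domain is down to {4}, so box 3 = 4. Eliminate 4 elsewhere: box 2, box 4.
So box 4 = 3.

3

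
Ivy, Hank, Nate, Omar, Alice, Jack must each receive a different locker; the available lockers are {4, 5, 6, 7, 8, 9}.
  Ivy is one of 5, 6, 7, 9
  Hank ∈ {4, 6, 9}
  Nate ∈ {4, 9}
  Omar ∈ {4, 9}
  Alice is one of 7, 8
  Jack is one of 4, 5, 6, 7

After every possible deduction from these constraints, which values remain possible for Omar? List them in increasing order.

The 6 variables together cover exactly {4, 5, 6, 7, 8, 9} — 6 values for 6 variables — and 8 appears only in Alice's list, so Alice = 8.
Nate and Omar share exactly the 2 values {4, 9}; by pigeonhole those values go to them, so strike 4, 9 from Ivy, Hank, Jack.
That leaves Hank = 6. Eliminate 6 elsewhere: Ivy, Jack.
No further eliminations apply; Omar can still be any of 4, 9.

4, 9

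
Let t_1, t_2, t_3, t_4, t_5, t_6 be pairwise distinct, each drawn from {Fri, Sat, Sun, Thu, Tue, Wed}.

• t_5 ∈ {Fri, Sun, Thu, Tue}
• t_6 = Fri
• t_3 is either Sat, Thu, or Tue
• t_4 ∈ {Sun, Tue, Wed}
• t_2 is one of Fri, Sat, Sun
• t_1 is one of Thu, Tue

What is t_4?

Wed

t_6 has just one choice, so t_6 = Fri. Strike Fri from t_2, t_5.
Among the 5 still-open variables, Wed fits only t_4 (and all 5 values in {Sat, Sun, Thu, Tue, Wed} must be used), so t_4 = Wed.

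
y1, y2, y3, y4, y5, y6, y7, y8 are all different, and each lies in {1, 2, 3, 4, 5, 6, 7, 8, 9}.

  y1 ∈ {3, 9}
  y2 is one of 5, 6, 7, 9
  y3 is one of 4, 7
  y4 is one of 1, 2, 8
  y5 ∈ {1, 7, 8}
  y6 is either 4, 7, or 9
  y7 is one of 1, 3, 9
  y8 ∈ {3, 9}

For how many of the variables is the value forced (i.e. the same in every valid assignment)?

y1 and y8 share exactly the 2 values {3, 9}; by pigeonhole those values go to them, so strike 3, 9 from y2, y6, y7.
That leaves y7 = 1. Eliminate 1 elsewhere: y4, y5.
The 2 variables y3 and y6 are confined to {4, 7}, which locks those values in; drop them from y2, y5.
y5 has just one choice, so y5 = 8. So y4 can't be 8.
y4's domain is down to {2}, so y4 = 2.
Determined: y4=2, y5=8, y7=1. The other variables each still have more than one consistent value. That makes 3.

3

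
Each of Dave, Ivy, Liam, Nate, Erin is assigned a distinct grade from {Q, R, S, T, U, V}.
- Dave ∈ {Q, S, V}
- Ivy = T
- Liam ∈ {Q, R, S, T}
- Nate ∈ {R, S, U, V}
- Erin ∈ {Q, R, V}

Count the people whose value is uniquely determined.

1

Ivy must be T (only option left). Eliminate T elsewhere: Liam.
Determined: Ivy=T. The other people each still have more than one consistent value. That makes 1.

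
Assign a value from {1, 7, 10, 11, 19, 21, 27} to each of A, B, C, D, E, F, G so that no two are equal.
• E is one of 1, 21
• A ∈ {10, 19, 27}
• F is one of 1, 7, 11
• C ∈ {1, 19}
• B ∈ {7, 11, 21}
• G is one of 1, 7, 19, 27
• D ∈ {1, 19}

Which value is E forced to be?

21

The 7 variables together cover exactly {1, 7, 10, 11, 19, 21, 27} — 7 values for 7 variables — and 10 appears only in A's list, so A = 10.
The 6 still-open variables together cover exactly {1, 7, 11, 19, 21, 27} — 6 values for 6 variables — and 27 appears only in G's list, so G = 27.
C and D between them cover only {1, 19} — a naked pair. Remove those values from E, F.
So E = 21.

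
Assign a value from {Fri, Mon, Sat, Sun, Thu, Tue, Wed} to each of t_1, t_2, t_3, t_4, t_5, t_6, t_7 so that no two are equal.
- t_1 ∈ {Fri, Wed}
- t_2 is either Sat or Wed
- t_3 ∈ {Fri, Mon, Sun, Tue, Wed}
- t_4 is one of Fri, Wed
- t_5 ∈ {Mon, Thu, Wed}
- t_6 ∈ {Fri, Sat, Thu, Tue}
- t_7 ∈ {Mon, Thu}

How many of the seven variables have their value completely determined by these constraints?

The 7 variables draw from only 7 values {Fri, Mon, Sat, Sun, Thu, Tue, Wed}, so each is used; only t_3 can be Sun, hence t_3 = Sun.
The 6 still-open variables draw from only 6 values {Fri, Mon, Sat, Thu, Tue, Wed}, so each is used; only t_6 can be Tue, hence t_6 = Tue.
The 5 still-open variables together cover exactly {Fri, Mon, Sat, Thu, Wed} — 5 values for 5 variables — and Sat appears only in t_2's list, so t_2 = Sat.
t_1 and t_4 share exactly the 2 values {Fri, Wed}; by pigeonhole those values go to them, so strike Fri, Wed from t_5.
Determined: t_2=Sat, t_3=Sun, t_6=Tue. The other variables each still have more than one consistent value. That makes 3.

3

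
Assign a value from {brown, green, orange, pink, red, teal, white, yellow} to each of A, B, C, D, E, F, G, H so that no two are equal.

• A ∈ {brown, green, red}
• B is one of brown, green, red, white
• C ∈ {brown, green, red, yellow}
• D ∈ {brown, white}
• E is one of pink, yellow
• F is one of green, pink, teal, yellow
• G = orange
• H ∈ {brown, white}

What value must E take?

G must be orange (only option left).
The 7 still-open variables draw from only 7 values {brown, green, pink, red, teal, white, yellow}, so each is used; only F can be teal, hence F = teal.
The 6 still-open variables draw from only 6 values {brown, green, pink, red, white, yellow}, so each is used; only E can be pink, hence E = pink.

pink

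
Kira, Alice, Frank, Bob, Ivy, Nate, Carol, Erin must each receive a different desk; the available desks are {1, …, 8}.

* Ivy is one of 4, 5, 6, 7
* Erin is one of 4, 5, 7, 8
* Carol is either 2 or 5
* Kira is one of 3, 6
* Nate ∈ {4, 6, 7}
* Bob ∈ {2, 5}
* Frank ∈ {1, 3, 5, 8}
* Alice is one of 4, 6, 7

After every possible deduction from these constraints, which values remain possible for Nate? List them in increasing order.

The 8 variables draw from only 8 values {1, 2, 3, 4, 5, 6, 7, 8}, so each is used; only Frank can be 1, hence Frank = 1.
The 7 still-open variables together cover exactly {2, 3, 4, 5, 6, 7, 8} — 7 values for 7 variables — and 3 appears only in Kira's list, so Kira = 3.
The 6 still-open variables draw from only 6 values {2, 4, 5, 6, 7, 8}, so each is used; only Erin can be 8, hence Erin = 8.
Bob and Carol share exactly the 2 values {2, 5}; by pigeonhole those values go to them, so strike 2, 5 from Ivy.
No further eliminations apply; Nate can still be any of 4, 6, 7.

4, 6, 7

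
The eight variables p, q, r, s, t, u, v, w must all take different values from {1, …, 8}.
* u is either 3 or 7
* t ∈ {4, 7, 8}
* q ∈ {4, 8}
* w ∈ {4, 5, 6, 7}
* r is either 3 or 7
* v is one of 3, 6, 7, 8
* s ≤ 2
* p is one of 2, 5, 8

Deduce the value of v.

6

The 8 variables draw from only 8 values {1, 2, 3, 4, 5, 6, 7, 8}, so each is used; only s can be 1, hence s = 1.
The 7 still-open variables together cover exactly {2, 3, 4, 5, 6, 7, 8} — 7 values for 7 variables — and 2 appears only in p's list, so p = 2.
Among the 6 still-open variables, 5 fits only w (and all 6 values in {3, 4, 5, 6, 7, 8} must be used), so w = 5.
The 5 still-open variables draw from only 5 values {3, 4, 6, 7, 8}, so each is used; only v can be 6, hence v = 6.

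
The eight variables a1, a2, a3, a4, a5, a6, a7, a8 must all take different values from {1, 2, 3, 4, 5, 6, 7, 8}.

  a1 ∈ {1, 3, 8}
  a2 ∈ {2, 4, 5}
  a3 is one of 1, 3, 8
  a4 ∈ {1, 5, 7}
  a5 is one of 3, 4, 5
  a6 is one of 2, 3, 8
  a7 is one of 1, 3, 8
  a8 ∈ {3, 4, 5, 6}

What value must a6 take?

The 8 variables draw from only 8 values {1, 2, 3, 4, 5, 6, 7, 8}, so each is used; only a8 can be 6, hence a8 = 6.
The 7 still-open variables together cover exactly {1, 2, 3, 4, 5, 7, 8} — 7 values for 7 variables — and 7 appears only in a4's list, so a4 = 7.
The 3 variables a1, a3, a7 are confined to {1, 3, 8}, which locks those values in; drop them from a5, a6.
So a6 = 2.

2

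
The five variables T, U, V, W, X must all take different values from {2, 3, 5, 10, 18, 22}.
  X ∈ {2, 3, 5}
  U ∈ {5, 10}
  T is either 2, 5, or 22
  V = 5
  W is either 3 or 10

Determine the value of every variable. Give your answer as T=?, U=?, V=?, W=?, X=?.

T=22, U=10, V=5, W=3, X=2

V has just one choice, so V = 5. Eliminate 5 elsewhere: T, U, X.
That leaves U = 10. Remove 10 from W.
W's domain is down to {3}, so W = 3. Remove 3 from X.
X's domain is down to {2}, so X = 2. Remove 2 from T.
T must be 22 (only option left).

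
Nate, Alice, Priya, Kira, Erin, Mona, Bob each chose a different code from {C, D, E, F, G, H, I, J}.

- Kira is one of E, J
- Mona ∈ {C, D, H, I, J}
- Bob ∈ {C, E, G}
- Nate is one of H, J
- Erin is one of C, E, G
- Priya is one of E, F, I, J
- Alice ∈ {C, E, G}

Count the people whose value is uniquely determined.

2

The 3 variables Alice, Erin, Bob are confined to {C, E, G}, which locks those values in; drop them from Priya, Kira, Mona.
That leaves Kira = J. Eliminate J elsewhere: Nate, Priya, Mona.
That leaves Nate = H. Remove H from Mona.
Determined: Nate=H, Kira=J. The other people each still have more than one consistent value. That makes 2.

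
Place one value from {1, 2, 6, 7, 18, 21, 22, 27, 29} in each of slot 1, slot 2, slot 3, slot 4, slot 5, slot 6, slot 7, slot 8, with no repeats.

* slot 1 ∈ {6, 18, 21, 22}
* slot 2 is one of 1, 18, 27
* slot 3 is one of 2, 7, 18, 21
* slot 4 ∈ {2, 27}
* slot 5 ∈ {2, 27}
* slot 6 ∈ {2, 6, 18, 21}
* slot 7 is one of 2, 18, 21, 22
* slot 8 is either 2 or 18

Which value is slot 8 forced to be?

Among the 8 variables, 1 fits only slot 2 (and all 8 values in {1, 2, 6, 7, 18, 21, 22, 27} must be used), so slot 2 = 1.
The 7 still-open variables draw from only 7 values {2, 6, 7, 18, 21, 22, 27}, so each is used; only slot 3 can be 7, hence slot 3 = 7.
slot 4 and slot 5 between them cover only {2, 27} — a naked pair. Remove those values from slot 6, slot 7, slot 8.
So slot 8 = 18.

18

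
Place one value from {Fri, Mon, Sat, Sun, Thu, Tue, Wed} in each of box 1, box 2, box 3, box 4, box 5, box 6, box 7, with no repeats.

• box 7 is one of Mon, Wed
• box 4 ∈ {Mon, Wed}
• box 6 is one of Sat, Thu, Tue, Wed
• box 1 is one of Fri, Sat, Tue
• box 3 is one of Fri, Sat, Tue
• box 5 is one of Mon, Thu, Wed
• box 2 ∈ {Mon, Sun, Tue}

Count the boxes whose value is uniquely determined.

The 7 variables draw from only 7 values {Fri, Mon, Sat, Sun, Thu, Tue, Wed}, so each is used; only box 2 can be Sun, hence box 2 = Sun.
box 4 and box 7 share exactly the 2 values {Mon, Wed}; by pigeonhole those values go to them, so strike Mon, Wed from box 5, box 6.
box 5 has just one choice, so box 5 = Thu. Strike Thu from box 6.
Determined: box 2=Sun, box 5=Thu. The other boxes each still have more than one consistent value. That makes 2.

2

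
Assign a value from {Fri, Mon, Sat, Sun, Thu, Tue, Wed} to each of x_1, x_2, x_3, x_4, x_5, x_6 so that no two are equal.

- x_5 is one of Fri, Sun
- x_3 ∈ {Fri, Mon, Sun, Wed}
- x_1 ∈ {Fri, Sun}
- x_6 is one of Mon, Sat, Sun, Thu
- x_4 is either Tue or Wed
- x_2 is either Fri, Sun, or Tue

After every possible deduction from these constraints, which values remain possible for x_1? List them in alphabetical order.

x_1 and x_5 between them cover only {Fri, Sun} — a naked pair. Remove those values from x_2, x_3, x_6.
x_2 must be Tue (only option left). Eliminate Tue elsewhere: x_4.
x_4's domain is down to {Wed}, so x_4 = Wed. Strike Wed from x_3.
x_3 has just one choice, so x_3 = Mon. Strike Mon from x_6.
No further eliminations apply; x_1 can still be any of Fri, Sun.

Fri, Sun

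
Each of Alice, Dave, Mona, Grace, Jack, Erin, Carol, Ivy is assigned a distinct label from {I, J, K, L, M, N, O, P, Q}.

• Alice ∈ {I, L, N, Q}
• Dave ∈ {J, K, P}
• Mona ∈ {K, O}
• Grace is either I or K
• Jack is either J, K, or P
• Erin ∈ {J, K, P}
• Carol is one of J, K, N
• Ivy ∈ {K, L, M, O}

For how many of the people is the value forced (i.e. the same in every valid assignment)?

Dave, Jack, Erin share exactly the 3 values {J, K, P}; by pigeonhole those values go to them, so strike J, K, P from Mona, Grace, Carol, Ivy.
Mona must be O (only option left). Strike O from Ivy.
That leaves Grace = I. Remove I from Alice.
Carol must be N (only option left). So Alice can't be N.
Determined: Mona=O, Grace=I, Carol=N. The other people each still have more than one consistent value. That makes 3.

3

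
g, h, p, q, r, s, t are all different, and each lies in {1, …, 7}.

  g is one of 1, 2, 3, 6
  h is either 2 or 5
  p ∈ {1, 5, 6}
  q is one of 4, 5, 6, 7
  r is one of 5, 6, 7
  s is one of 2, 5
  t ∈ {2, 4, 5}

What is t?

Among the 7 variables, 3 fits only g (and all 7 values in {1, 2, 3, 4, 5, 6, 7} must be used), so g = 3.
Among the 6 still-open variables, 1 fits only p (and all 6 values in {1, 2, 4, 5, 6, 7} must be used), so p = 1.
h and s between them cover only {2, 5} — a naked pair. Remove those values from q, r, t.
So t = 4.

4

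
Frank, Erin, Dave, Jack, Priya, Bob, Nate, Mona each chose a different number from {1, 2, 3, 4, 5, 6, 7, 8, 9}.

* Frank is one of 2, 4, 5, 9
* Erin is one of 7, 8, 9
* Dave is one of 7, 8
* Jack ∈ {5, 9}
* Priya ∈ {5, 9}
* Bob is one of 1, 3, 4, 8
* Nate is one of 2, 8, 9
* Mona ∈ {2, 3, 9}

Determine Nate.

The 8 variables together cover exactly {1, 2, 3, 4, 5, 7, 8, 9} — 8 values for 8 variables — and 1 appears only in Bob's list, so Bob = 1.
Among the 7 still-open variables, 3 fits only Mona (and all 7 values in {2, 3, 4, 5, 7, 8, 9} must be used), so Mona = 3.
The 6 still-open variables together cover exactly {2, 4, 5, 7, 8, 9} — 6 values for 6 variables — and 4 appears only in Frank's list, so Frank = 4.
The 5 still-open variables together cover exactly {2, 5, 7, 8, 9} — 5 values for 5 variables — and 2 appears only in Nate's list, so Nate = 2.

2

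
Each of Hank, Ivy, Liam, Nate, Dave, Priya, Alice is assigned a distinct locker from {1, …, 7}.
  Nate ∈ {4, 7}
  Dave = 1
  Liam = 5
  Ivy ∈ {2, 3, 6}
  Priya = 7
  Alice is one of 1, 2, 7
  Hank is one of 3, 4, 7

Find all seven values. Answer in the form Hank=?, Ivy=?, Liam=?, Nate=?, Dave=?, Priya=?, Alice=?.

Hank=3, Ivy=6, Liam=5, Nate=4, Dave=1, Priya=7, Alice=2

Liam's domain is down to {5}, so Liam = 5.
Dave's domain is down to {1}, so Dave = 1. Eliminate 1 elsewhere: Alice.
Priya must be 7 (only option left). Remove 7 from Hank, Nate, Alice.
Alice's domain is down to {2}, so Alice = 2. So Ivy can't be 2.
Nate must be 4 (only option left). So Hank can't be 4.
Hank has just one choice, so Hank = 3. Strike 3 from Ivy.
Ivy's domain is down to {6}, so Ivy = 6.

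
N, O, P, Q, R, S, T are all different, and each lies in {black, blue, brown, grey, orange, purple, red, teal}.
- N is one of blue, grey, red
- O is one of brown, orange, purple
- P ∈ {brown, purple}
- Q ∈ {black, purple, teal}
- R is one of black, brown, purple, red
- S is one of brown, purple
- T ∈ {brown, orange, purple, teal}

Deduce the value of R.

red

P and S share exactly the 2 values {brown, purple}; by pigeonhole those values go to them, so strike brown, purple from O, Q, R, T.
O must be orange (only option left). Strike orange from T.
T must be teal (only option left). Eliminate teal elsewhere: Q.
Q has just one choice, so Q = black. Remove black from R.
So R = red.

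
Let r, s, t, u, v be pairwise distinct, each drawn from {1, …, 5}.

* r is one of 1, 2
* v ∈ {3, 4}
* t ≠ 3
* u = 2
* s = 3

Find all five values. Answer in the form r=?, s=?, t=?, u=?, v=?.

s must be 3 (only option left). Strike 3 from v.
u must be 2 (only option left). So r, t can't be 2.
That leaves v = 4. So t can't be 4.
That leaves r = 1. Eliminate 1 elsewhere: t.
That leaves t = 5.

r=1, s=3, t=5, u=2, v=4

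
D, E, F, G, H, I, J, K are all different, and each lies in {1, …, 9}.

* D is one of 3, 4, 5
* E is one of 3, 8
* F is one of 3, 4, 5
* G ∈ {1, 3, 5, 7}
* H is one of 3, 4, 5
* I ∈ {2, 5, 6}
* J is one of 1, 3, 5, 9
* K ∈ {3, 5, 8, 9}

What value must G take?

The 3 variables D, F, H are confined to {3, 4, 5}, which locks those values in; drop them from E, G, I, J, K.
E's domain is down to {8}, so E = 8. Remove 8 from K.
K has just one choice, so K = 9. So J can't be 9.
J's domain is down to {1}, so J = 1. Remove 1 from G.
So G = 7.

7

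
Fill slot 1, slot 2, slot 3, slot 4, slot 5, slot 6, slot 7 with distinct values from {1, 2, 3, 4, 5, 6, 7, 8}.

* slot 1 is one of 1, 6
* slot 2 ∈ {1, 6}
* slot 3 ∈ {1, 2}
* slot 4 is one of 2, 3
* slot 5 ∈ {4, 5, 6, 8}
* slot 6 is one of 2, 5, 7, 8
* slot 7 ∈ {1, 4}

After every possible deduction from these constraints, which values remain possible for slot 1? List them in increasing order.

slot 1 and slot 2 share exactly the 2 values {1, 6}; by pigeonhole those values go to them, so strike 1, 6 from slot 3, slot 5, slot 7.
That leaves slot 3 = 2. So slot 4, slot 6 can't be 2.
slot 4's domain is down to {3}, so slot 4 = 3.
slot 7 must be 4 (only option left). So slot 5 can't be 4.
No further eliminations apply; slot 1 can still be any of 1, 6.

1, 6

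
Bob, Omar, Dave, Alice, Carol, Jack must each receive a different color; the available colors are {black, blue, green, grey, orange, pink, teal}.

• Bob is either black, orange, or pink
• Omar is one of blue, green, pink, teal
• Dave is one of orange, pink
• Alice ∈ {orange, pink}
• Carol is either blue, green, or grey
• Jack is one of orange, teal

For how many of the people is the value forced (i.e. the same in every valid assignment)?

Dave and Alice between them cover only {orange, pink} — a naked pair. Remove those values from Bob, Omar, Jack.
Bob has just one choice, so Bob = black.
Jack's domain is down to {teal}, so Jack = teal. So Omar can't be teal.
Determined: Bob=black, Jack=teal. The other people each still have more than one consistent value. That makes 2.

2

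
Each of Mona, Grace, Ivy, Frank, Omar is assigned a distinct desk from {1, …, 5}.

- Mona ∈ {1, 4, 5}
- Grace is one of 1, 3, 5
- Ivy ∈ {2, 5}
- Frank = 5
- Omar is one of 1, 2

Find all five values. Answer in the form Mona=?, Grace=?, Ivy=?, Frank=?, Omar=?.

Mona=4, Grace=3, Ivy=2, Frank=5, Omar=1

Frank's domain is down to {5}, so Frank = 5. Eliminate 5 elsewhere: Mona, Grace, Ivy.
Ivy has just one choice, so Ivy = 2. Strike 2 from Omar.
That leaves Omar = 1. Eliminate 1 elsewhere: Mona, Grace.
Mona must be 4 (only option left).
That leaves Grace = 3.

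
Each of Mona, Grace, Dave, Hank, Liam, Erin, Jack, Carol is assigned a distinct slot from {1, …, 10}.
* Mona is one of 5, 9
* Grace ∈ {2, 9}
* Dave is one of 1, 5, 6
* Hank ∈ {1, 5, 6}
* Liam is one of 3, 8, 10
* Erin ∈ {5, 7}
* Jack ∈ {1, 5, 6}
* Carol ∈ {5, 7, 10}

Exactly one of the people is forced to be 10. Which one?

The 3 variables Dave, Hank, Jack are confined to {1, 5, 6}, which locks those values in; drop them from Mona, Erin, Carol.
Mona's domain is down to {9}, so Mona = 9. So Grace can't be 9.
That leaves Grace = 2.
Erin has just one choice, so Erin = 7. Eliminate 7 elsewhere: Carol.
So 10 goes to Carol.

Carol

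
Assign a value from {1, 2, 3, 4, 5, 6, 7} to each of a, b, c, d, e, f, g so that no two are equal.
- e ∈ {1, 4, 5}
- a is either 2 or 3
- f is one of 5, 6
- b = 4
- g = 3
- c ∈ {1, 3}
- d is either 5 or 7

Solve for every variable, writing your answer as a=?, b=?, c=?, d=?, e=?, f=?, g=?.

b's domain is down to {4}, so b = 4. Eliminate 4 elsewhere: e.
g has just one choice, so g = 3. Remove 3 from a, c.
a must be 2 (only option left).
c's domain is down to {1}, so c = 1. Remove 1 from e.
e has just one choice, so e = 5. Eliminate 5 elsewhere: d, f.
That leaves f = 6.
d must be 7 (only option left).

a=2, b=4, c=1, d=7, e=5, f=6, g=3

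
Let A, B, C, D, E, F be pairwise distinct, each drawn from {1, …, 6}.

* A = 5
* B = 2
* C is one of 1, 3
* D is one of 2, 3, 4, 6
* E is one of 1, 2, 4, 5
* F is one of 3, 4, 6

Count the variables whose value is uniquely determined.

A must be 5 (only option left). Remove 5 from E.
That leaves B = 2. Eliminate 2 elsewhere: D, E.
Determined: A=5, B=2. The other variables each still have more than one consistent value. That makes 2.

2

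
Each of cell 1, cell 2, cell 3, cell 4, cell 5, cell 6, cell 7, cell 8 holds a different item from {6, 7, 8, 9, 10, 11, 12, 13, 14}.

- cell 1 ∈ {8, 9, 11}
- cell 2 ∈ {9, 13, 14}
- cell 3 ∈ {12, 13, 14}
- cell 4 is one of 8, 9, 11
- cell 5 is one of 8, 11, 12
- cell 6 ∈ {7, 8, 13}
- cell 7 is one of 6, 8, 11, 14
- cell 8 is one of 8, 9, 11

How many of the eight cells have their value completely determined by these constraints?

Among the 8 variables, 6 fits only cell 7 (and all 8 values in {6, 7, 8, 9, 11, 12, 13, 14} must be used), so cell 7 = 6.
The 7 still-open variables draw from only 7 values {7, 8, 9, 11, 12, 13, 14}, so each is used; only cell 6 can be 7, hence cell 6 = 7.
cell 1, cell 4, cell 8 between them cover only {8, 9, 11} — a naked triple. Remove those values from cell 2, cell 5.
cell 5 has just one choice, so cell 5 = 12. Eliminate 12 elsewhere: cell 3.
Determined: cell 5=12, cell 6=7, cell 7=6. The other cells each still have more than one consistent value. That makes 3.

3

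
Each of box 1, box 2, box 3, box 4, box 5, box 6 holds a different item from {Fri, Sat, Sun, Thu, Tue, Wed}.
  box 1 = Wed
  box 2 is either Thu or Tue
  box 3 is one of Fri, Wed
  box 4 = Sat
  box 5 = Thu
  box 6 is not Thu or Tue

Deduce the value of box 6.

box 1 has just one choice, so box 1 = Wed. Eliminate Wed elsewhere: box 3, box 6.
That leaves box 3 = Fri. Strike Fri from box 6.
box 4's domain is down to {Sat}, so box 4 = Sat. Remove Sat from box 6.
So box 6 = Sun.

Sun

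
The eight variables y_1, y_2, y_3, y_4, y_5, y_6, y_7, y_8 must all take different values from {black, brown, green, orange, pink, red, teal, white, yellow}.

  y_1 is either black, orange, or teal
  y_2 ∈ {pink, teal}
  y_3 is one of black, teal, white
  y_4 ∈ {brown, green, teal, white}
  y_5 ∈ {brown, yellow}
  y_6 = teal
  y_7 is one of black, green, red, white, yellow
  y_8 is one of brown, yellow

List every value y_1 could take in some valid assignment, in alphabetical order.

black, orange

y_6's domain is down to {teal}, so y_6 = teal. Eliminate teal elsewhere: y_1, y_2, y_3, y_4.
That leaves y_2 = pink.
y_5 and y_8 between them cover only {brown, yellow} — a naked pair. Remove those values from y_4, y_7.
No further eliminations apply; y_1 can still be any of black, orange.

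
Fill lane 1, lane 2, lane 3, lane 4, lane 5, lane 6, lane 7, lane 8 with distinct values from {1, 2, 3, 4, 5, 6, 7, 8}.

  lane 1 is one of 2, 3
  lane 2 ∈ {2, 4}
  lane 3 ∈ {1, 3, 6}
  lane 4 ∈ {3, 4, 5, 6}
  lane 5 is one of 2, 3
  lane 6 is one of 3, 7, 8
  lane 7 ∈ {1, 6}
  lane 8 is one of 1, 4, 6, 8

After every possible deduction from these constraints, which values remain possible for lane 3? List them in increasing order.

1, 6

Among the 8 variables, 5 fits only lane 4 (and all 8 values in {1, 2, 3, 4, 5, 6, 7, 8} must be used), so lane 4 = 5.
The 7 still-open variables draw from only 7 values {1, 2, 3, 4, 6, 7, 8}, so each is used; only lane 6 can be 7, hence lane 6 = 7.
Among the 6 still-open variables, 8 fits only lane 8 (and all 6 values in {1, 2, 3, 4, 6, 8} must be used), so lane 8 = 8.
The 5 still-open variables together cover exactly {1, 2, 3, 4, 6} — 5 values for 5 variables — and 4 appears only in lane 2's list, so lane 2 = 4.
lane 1 and lane 5 between them cover only {2, 3} — a naked pair. Remove those values from lane 3.
No further eliminations apply; lane 3 can still be any of 1, 6.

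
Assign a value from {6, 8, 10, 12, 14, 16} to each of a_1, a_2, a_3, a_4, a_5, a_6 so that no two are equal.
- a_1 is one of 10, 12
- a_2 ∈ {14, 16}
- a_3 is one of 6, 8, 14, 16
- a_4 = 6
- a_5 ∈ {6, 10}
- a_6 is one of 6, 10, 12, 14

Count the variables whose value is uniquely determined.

6

a_4 has just one choice, so a_4 = 6. Remove 6 from a_3, a_5, a_6.
a_5's domain is down to {10}, so a_5 = 10. So a_1, a_6 can't be 10.
a_1's domain is down to {12}, so a_1 = 12. Strike 12 from a_6.
a_6 has just one choice, so a_6 = 14. Eliminate 14 elsewhere: a_2, a_3.
a_2 has just one choice, so a_2 = 16. Strike 16 from a_3.
a_3 must be 8 (only option left).
Every variable is fixed: a_1=12, a_2=16, a_3=8, a_4=6, a_5=10, a_6=14. That makes 6.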